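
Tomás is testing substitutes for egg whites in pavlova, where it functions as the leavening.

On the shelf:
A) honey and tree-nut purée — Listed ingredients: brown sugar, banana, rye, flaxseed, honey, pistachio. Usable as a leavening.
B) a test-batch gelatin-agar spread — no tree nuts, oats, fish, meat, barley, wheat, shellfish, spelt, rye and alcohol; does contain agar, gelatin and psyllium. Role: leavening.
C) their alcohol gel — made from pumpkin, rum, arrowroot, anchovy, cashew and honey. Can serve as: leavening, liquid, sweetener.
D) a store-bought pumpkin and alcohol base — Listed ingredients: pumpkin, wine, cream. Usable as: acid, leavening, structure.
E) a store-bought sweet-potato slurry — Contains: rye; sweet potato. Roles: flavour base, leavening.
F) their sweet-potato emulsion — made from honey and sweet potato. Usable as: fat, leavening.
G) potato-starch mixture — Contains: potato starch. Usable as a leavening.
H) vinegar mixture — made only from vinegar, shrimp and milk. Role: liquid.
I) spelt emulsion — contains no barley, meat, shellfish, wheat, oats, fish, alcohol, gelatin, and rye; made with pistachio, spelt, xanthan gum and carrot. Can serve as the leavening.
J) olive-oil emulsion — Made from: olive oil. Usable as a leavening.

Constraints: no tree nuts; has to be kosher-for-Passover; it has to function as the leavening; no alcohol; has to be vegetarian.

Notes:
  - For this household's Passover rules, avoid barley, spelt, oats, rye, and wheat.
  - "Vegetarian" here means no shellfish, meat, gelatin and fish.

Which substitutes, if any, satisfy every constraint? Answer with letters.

F, G, J

A: has rye, so not kosher-for-Passover; has pistachio, so not tree-nut-free — out
B: has gelatin, so not vegetarian — no
C: has anchovy, so not vegetarian; has cashew, so not tree-nut-free (and 1 more) — out
D: has wine, so not alcohol-free — reject
E: has rye, so not kosher-for-Passover — reject
F: only honey and sweet potato; none excluded — keep
G: only potato starch; none excluded — valid
H: not usable as a leavening; has shrimp, so not vegetarian — no
I: has spelt, so not kosher-for-Passover; has pistachio, so not tree-nut-free — reject
J: all constraints satisfied — keep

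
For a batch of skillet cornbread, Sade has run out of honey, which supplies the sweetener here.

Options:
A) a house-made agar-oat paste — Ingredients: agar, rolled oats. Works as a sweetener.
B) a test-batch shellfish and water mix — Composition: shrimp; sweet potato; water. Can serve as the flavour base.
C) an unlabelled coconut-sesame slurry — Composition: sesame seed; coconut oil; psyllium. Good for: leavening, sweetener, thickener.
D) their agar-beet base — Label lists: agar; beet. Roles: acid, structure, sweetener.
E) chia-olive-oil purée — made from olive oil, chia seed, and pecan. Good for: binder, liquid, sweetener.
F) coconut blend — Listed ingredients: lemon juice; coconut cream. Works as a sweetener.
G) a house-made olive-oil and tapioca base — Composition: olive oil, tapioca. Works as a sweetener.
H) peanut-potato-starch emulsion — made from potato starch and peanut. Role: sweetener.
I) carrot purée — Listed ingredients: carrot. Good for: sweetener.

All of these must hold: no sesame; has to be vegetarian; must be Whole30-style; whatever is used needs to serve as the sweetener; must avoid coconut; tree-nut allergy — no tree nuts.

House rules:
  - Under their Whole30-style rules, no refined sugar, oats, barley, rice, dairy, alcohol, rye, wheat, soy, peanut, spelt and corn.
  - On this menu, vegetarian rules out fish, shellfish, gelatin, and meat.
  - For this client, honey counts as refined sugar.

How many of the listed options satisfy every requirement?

A: has rolled oats, so not Whole30-style — reject
B: not usable as a sweetener; has shrimp, so not vegetarian — reject
C: has sesame seed, so not sesame-free; has coconut oil, so not coconut-free — no
D: only beet and agar; none excluded — OK
E: has pecan, so not tree-nut-free — no
F: has coconut cream, so not coconut-free — out
G: only olive oil and tapioca; none excluded — valid
H: has peanut, so not Whole30-style — reject
I: works as a sweetener, no sesame, no tree nuts — valid

3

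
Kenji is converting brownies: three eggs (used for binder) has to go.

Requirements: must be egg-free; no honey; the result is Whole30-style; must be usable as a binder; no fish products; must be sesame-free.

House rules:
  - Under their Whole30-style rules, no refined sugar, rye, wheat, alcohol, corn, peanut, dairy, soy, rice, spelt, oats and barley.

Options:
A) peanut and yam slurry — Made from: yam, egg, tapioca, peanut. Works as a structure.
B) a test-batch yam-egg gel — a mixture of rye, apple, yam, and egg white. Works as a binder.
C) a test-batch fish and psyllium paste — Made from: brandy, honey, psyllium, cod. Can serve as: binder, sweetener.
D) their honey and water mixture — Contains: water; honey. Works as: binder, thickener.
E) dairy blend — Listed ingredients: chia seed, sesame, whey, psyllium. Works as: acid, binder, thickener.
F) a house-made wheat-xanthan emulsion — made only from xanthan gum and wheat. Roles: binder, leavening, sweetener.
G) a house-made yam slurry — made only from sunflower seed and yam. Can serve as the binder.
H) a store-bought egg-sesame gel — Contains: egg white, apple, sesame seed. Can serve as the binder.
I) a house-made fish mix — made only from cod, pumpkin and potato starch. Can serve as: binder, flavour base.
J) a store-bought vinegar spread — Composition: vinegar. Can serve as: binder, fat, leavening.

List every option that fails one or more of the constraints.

A: not usable as a binder; has peanut, so not Whole30-style (and 1 more) — reject
B: has rye, so not Whole30-style; has egg white, so not egg-free — no
C: has brandy, so not Whole30-style; has cod, so not fish-free (and 1 more) — reject
D: has honey, so not honey-free — no
E: has whey, so not Whole30-style; has sesame, so not sesame-free — reject
F: has wheat, so not Whole30-style — reject
G: nothing on the exclusion list — valid
H: has egg white, so not egg-free; has sesame seed, so not sesame-free — reject
I: has cod, so not fish-free — reject
J: every rule checks out — valid

A, B, C, D, E, F, H, I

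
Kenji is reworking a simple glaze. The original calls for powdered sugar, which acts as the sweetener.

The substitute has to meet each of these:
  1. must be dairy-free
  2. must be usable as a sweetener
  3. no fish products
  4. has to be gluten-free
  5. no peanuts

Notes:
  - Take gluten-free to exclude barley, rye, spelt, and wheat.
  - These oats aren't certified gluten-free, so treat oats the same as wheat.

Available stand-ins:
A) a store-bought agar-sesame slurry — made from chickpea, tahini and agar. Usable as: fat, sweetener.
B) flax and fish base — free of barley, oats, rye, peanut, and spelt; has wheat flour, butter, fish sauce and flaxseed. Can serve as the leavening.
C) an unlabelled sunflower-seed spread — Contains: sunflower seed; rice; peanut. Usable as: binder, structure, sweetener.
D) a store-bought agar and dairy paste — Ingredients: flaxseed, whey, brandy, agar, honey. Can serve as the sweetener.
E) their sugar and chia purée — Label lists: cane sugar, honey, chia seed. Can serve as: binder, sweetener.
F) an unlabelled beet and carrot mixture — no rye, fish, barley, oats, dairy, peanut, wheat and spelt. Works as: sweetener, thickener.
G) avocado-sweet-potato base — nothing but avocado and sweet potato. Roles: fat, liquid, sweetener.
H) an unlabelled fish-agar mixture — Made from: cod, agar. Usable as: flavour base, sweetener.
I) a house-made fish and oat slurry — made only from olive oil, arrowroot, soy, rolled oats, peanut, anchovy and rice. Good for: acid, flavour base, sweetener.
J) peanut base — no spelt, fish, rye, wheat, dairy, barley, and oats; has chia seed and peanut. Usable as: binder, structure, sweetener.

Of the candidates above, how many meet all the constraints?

4

A: only tahini, chickpea, and agar; none excluded — valid
B: not usable as a sweetener; has wheat flour, so not gluten-free (and 2 more) — no
C: has peanut, so not peanut-free — reject
D: has whey, so not dairy-free — no
E: only honey, cane sugar, and chia seed; none excluded — valid
F: every rule checks out — keep
G: only sweet potato and avocado; none excluded — keep
H: has cod, so not fish-free — reject
I: has rolled oats, so not gluten-free; has peanut, so not peanut-free (and 1 more) — reject
J: has peanut, so not peanut-free — reject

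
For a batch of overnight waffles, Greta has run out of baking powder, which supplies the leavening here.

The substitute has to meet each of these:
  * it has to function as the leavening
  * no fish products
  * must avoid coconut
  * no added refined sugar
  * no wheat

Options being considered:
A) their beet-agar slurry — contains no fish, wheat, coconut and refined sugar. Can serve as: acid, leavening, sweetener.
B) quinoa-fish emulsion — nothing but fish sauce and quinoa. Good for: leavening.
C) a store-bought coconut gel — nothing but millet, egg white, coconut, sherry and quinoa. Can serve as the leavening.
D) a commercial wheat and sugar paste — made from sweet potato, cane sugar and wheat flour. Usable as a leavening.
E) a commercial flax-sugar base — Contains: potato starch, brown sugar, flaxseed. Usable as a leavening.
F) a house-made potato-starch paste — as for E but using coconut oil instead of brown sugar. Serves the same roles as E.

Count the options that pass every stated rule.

A: all constraints satisfied — keep
B: has fish sauce, so not fish-free — out
C: has coconut, so not coconut-free — reject
D: has wheat flour, so not wheat-free; has cane sugar, so not no-added-sugar — reject
E: has brown sugar, so not no-added-sugar — out
F: has coconut oil, so not coconut-free — no

1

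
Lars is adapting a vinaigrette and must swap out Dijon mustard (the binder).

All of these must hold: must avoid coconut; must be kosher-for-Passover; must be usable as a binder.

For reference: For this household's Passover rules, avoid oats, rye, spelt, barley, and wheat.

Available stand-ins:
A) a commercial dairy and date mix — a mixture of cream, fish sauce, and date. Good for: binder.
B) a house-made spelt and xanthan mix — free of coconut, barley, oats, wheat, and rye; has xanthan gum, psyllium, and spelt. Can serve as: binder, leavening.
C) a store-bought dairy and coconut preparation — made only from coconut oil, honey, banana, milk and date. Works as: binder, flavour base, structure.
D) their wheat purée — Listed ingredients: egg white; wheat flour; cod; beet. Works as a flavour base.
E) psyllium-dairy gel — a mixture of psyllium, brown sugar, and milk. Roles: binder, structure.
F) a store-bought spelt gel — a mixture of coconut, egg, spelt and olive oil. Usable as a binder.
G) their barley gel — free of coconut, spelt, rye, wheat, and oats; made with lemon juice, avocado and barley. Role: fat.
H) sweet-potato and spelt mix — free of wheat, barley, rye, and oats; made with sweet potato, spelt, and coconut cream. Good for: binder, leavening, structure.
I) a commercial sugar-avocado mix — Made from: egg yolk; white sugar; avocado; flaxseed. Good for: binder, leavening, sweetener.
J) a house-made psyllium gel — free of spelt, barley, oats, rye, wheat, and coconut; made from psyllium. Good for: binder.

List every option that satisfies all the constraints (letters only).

A: only cream, fish sauce, and date; none excluded — OK
B: has spelt, so not kosher-for-Passover — out
C: has coconut oil, so not coconut-free — reject
D: not usable as a binder; has wheat flour, so not kosher-for-Passover — reject
E: works as a binder, no coconut, kosher-for-Passover — keep
F: has spelt, so not kosher-for-Passover; has coconut, so not coconut-free — out
G: not usable as a binder; has barley, so not kosher-for-Passover — reject
H: has spelt, so not kosher-for-Passover; has coconut cream, so not coconut-free — out
I: nothing on the exclusion list — valid
J: all constraints satisfied — valid

A, E, I, J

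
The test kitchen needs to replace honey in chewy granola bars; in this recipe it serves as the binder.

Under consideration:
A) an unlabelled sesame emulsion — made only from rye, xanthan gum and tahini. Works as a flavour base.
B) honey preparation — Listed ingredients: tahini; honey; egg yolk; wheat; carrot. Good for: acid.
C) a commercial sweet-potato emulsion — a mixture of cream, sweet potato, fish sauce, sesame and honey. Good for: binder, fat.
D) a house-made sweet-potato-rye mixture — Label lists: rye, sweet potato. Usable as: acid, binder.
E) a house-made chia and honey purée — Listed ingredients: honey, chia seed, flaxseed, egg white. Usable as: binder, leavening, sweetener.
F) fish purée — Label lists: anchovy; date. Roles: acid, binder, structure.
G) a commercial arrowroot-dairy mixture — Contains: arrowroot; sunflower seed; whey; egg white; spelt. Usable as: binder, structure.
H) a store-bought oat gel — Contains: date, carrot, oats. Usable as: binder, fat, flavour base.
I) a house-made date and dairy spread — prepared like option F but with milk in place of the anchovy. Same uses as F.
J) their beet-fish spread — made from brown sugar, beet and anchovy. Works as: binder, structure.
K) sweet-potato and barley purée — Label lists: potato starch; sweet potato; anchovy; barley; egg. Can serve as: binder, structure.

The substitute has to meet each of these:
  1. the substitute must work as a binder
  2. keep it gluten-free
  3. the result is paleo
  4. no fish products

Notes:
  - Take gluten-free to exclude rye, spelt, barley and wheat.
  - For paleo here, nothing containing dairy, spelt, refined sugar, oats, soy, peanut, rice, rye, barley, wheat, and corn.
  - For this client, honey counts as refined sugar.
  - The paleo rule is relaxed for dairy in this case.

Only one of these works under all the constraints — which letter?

A: not usable as a binder; has rye, so not gluten-free (and 1 more) — out
B: not usable as a binder; has wheat, so not gluten-free (and 1 more) — out
C: has honey, so not paleo; has fish sauce, so not fish-free — reject
D: has rye, so not gluten-free; has rye, so not paleo — reject
E: has honey, so not paleo — no
F: has anchovy, so not fish-free — reject
G: has spelt, so not gluten-free; has spelt, so not paleo — reject
H: has oats, so not paleo — no
I: dairy is permitted under the paleo carve-out; nothing else excluded — valid
J: has brown sugar, so not paleo; has anchovy, so not fish-free — no
K: has barley, so not gluten-free; has barley, so not paleo (and 1 more) — out

I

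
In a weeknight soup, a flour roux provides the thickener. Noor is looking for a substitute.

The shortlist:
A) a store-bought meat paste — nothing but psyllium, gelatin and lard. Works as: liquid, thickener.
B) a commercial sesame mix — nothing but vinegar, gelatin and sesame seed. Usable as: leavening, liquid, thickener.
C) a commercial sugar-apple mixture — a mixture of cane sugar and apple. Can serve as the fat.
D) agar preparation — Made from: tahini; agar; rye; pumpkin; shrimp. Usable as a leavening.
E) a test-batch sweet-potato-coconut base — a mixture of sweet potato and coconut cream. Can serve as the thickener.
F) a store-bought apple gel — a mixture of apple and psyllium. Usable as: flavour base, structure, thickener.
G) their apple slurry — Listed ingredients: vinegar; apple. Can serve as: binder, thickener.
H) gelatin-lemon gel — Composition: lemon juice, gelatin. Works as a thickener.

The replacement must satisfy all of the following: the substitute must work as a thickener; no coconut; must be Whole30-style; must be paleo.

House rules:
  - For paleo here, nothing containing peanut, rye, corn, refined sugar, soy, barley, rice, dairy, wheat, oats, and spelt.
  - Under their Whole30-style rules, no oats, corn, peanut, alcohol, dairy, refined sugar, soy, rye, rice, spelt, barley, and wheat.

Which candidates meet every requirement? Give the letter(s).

A, B, F, G, H

A: every rule checks out — keep
B: works as a thickener, paleo, Whole30-style — keep
C: not usable as a thickener; has cane sugar, so not paleo (and 1 more) — out
D: not usable as a thickener; has rye, so not paleo (and 1 more) — no
E: has coconut cream, so not coconut-free — reject
F: works as a thickener, no coconut, Whole30-style — keep
G: no coconut, Whole30-style — keep
H: no coconut, paleo — OK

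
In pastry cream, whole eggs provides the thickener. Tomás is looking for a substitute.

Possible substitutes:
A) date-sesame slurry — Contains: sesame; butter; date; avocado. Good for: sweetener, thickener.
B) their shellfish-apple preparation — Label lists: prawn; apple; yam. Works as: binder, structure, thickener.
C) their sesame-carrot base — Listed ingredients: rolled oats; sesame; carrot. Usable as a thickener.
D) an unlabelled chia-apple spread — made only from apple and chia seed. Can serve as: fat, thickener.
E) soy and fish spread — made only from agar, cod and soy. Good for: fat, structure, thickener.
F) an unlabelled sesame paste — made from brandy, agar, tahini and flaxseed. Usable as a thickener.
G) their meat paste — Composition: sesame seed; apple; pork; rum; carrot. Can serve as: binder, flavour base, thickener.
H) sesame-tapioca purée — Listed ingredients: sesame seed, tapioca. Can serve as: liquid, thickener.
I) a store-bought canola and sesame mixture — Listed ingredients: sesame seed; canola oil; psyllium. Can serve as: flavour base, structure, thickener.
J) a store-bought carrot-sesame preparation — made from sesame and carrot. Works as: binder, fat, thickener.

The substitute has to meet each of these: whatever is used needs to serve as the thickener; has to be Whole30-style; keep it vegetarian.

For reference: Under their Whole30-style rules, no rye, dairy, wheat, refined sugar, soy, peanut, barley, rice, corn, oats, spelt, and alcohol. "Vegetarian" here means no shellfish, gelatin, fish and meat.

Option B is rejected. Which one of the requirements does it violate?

usable as a thickener: satisfied
Whole30-style: satisfied
vegetarian: has prawn — fails

vegetarian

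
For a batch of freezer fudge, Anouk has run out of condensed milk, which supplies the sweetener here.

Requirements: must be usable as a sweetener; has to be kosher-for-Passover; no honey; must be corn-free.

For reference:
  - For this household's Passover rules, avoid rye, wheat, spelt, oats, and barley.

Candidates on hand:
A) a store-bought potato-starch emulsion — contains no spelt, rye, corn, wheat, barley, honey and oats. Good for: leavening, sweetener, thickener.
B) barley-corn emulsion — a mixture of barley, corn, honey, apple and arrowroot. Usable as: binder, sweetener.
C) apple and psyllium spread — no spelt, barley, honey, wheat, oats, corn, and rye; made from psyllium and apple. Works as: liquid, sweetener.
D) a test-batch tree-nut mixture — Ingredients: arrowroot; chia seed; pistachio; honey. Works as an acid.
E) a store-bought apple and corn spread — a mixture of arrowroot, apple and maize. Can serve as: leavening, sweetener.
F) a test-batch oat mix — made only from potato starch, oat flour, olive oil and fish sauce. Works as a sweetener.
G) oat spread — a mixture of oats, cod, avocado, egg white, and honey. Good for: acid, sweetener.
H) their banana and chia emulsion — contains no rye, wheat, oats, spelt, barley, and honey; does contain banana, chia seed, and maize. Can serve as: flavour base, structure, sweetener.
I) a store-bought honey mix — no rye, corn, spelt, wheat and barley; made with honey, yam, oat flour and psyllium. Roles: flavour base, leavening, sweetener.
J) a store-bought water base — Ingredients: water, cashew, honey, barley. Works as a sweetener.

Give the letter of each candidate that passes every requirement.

A: works as a sweetener, no honey, no corn — valid
B: has barley, so not kosher-for-Passover; has honey, so not honey-free (and 1 more) — reject
C: every rule checks out — valid
D: not usable as a sweetener; has honey, so not honey-free — no
E: has maize, so not corn-free — no
F: has oat flour, so not kosher-for-Passover — out
G: has oats, so not kosher-for-Passover; has honey, so not honey-free — reject
H: has maize, so not corn-free — reject
I: has oat flour, so not kosher-for-Passover; has honey, so not honey-free — no
J: has barley, so not kosher-for-Passover; has honey, so not honey-free — out

A, C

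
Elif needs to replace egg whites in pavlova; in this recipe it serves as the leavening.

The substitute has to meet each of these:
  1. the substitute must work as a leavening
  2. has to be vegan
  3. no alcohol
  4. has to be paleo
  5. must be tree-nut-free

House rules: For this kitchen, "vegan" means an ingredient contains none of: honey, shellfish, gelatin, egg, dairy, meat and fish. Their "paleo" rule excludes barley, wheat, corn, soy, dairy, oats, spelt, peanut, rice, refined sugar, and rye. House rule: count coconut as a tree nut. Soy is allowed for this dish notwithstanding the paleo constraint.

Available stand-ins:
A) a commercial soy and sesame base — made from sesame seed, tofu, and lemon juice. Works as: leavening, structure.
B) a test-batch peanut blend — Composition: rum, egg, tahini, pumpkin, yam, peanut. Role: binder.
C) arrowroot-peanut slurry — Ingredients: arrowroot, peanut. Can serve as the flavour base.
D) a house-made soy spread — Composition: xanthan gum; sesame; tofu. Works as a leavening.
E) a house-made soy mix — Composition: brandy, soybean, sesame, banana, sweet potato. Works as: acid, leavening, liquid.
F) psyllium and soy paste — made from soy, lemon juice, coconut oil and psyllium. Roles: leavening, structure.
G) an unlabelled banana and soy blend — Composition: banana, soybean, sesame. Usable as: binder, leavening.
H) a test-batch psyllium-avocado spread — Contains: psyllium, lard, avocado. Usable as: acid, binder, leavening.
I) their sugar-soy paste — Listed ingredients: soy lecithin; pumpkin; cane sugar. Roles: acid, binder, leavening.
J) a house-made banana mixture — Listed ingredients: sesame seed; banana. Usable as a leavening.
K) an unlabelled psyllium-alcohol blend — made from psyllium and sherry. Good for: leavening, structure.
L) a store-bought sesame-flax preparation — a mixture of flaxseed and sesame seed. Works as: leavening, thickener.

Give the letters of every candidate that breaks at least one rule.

A: soy is permitted under the paleo carve-out; nothing else excluded — keep
B: not usable as a leavening; has egg, so not vegan (and 2 more) — reject
C: not usable as a leavening; has peanut, so not paleo — reject
D: soy is permitted under the paleo carve-out; nothing else excluded — keep
E: has brandy, so not alcohol-free — no
F: has coconut oil, so not tree-nut-free — reject
G: soy is permitted under the paleo carve-out; nothing else excluded — OK
H: has lard, so not vegan — no
I: has cane sugar, so not paleo — no
J: all constraints satisfied — valid
K: has sherry, so not alcohol-free — reject
L: every rule checks out — OK

B, C, E, F, H, I, K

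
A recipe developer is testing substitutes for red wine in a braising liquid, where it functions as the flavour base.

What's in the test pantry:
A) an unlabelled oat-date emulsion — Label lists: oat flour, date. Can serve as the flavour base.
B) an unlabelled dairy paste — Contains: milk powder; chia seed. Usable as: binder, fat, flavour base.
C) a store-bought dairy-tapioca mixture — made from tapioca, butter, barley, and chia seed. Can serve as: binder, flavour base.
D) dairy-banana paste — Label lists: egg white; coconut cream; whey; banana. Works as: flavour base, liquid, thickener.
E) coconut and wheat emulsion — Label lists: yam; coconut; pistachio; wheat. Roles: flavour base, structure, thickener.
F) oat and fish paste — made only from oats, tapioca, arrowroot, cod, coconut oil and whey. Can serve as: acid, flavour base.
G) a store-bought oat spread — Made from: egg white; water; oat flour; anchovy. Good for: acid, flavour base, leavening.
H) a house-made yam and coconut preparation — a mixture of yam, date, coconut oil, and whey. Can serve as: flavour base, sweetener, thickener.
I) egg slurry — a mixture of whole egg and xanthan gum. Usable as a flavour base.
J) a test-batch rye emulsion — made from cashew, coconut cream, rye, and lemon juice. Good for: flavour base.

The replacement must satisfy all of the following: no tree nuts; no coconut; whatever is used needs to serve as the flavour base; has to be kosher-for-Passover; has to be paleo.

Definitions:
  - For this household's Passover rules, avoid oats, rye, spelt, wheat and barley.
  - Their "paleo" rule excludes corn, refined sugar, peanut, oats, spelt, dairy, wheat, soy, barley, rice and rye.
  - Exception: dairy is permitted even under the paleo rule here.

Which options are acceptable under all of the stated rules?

A: has oat flour, so not kosher-for-Passover; has oat flour, so not paleo — out
B: dairy is permitted under the paleo carve-out; nothing else excluded — keep
C: has barley, so not kosher-for-Passover; has barley, so not paleo — reject
D: has coconut cream, so not coconut-free — out
E: has wheat, so not kosher-for-Passover; has wheat, so not paleo (and 2 more) — out
F: has oats, so not kosher-for-Passover; has oats, so not paleo (and 1 more) — no
G: has oat flour, so not kosher-for-Passover; has oat flour, so not paleo — no
H: has coconut oil, so not coconut-free — no
I: works as a flavour base, no coconut, paleo — valid
J: has rye, so not kosher-for-Passover; has rye, so not paleo (and 2 more) — out

B, I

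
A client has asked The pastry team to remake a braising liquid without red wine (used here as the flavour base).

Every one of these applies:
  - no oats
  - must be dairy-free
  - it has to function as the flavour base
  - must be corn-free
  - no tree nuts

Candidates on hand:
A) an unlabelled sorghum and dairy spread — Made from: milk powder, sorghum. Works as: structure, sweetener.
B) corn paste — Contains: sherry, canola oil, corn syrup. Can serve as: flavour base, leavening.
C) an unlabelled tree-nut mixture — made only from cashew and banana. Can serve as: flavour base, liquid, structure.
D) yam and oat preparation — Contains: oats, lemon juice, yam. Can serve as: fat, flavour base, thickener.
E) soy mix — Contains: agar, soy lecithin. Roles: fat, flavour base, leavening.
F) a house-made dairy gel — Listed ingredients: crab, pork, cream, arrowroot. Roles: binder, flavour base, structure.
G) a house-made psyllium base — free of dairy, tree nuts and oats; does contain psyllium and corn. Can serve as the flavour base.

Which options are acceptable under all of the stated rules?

E

A: not usable as a flavour base; has milk powder, so not dairy-free — no
B: has corn syrup, so not corn-free — reject
C: has cashew, so not tree-nut-free — no
D: has oats, so not oat-free — reject
E: no corn, no tree nuts — OK
F: has cream, so not dairy-free — out
G: has corn, so not corn-free — reject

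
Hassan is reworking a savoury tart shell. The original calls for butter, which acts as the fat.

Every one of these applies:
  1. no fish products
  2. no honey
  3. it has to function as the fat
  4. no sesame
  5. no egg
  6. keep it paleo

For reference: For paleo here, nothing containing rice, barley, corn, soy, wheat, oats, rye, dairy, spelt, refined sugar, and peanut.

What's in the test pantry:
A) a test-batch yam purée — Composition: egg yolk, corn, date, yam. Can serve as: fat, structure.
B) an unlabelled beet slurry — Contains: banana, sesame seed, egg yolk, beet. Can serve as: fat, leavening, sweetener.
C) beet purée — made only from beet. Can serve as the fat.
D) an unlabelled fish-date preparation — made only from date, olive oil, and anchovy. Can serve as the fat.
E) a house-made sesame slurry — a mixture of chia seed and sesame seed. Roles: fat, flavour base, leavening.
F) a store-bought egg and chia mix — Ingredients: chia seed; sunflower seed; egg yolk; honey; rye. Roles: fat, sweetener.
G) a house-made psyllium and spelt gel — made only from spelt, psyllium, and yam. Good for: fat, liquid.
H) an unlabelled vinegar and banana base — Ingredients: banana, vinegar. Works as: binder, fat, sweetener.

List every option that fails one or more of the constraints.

A, B, D, E, F, G

A: has corn, so not paleo; has egg yolk, so not egg-free — reject
B: has egg yolk, so not egg-free; has sesame seed, so not sesame-free — reject
C: works as a fat, no sesame, no fish — keep
D: has anchovy, so not fish-free — out
E: has sesame seed, so not sesame-free — no
F: has rye, so not paleo; has egg yolk, so not egg-free (and 1 more) — no
G: has spelt, so not paleo — no
H: only vinegar and banana; none excluded — keep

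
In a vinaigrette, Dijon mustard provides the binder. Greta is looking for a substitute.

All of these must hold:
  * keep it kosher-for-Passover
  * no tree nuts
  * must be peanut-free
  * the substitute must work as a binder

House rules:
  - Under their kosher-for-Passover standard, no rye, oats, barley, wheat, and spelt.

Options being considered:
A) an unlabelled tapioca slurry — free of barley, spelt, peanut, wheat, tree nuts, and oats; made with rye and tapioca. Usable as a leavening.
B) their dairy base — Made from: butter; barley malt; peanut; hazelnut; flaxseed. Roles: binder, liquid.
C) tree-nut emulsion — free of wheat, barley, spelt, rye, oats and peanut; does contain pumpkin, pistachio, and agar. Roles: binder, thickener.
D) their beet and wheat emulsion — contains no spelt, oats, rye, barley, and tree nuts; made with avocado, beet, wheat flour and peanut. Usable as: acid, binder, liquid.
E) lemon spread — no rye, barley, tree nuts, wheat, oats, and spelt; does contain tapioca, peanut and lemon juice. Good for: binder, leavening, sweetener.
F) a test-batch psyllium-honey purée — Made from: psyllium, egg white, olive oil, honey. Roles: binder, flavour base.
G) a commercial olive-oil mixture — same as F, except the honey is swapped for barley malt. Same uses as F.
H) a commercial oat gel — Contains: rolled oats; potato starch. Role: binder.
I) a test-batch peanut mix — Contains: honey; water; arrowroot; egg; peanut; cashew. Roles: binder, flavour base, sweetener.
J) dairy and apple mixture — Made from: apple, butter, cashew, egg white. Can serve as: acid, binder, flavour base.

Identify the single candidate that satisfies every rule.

A: not usable as a binder; has rye, so not kosher-for-Passover — reject
B: has barley malt, so not kosher-for-Passover; has peanut, so not peanut-free (and 1 more) — reject
C: has pistachio, so not tree-nut-free — no
D: has wheat flour, so not kosher-for-Passover; has peanut, so not peanut-free — out
E: has peanut, so not peanut-free — no
F: no peanut, no tree nuts — keep
G: has barley malt, so not kosher-for-Passover — out
H: has rolled oats, so not kosher-for-Passover — reject
I: has peanut, so not peanut-free; has cashew, so not tree-nut-free — out
J: has cashew, so not tree-nut-free — reject

F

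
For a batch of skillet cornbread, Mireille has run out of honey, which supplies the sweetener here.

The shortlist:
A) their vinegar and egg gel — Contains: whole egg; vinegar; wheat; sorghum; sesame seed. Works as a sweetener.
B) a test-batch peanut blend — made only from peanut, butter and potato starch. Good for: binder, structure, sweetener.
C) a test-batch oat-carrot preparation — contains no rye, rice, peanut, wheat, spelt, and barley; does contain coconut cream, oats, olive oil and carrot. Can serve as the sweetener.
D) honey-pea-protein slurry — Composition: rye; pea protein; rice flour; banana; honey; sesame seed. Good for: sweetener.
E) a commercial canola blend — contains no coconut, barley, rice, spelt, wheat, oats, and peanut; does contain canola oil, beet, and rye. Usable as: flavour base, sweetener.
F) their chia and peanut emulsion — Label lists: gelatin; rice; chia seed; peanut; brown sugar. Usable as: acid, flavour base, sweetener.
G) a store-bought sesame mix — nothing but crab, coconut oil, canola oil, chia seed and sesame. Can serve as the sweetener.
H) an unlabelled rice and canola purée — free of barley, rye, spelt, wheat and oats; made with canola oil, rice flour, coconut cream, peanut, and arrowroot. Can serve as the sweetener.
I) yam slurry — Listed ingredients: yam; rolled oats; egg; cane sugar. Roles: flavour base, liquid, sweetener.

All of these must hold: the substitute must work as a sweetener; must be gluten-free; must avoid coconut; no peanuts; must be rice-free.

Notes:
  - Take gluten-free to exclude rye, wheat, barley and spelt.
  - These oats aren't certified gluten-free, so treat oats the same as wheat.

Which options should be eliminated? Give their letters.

A: has wheat, so not gluten-free — out
B: has peanut, so not peanut-free — no
C: has oats, so not gluten-free; has coconut cream, so not coconut-free — no
D: has rye, so not gluten-free; has rice flour, so not rice-free — no
E: has rye, so not gluten-free — reject
F: has peanut, so not peanut-free; has rice, so not rice-free — out
G: has coconut oil, so not coconut-free — out
H: has peanut, so not peanut-free; has coconut cream, so not coconut-free (and 1 more) — no
I: has rolled oats, so not gluten-free — no

A, B, C, D, E, F, G, H, I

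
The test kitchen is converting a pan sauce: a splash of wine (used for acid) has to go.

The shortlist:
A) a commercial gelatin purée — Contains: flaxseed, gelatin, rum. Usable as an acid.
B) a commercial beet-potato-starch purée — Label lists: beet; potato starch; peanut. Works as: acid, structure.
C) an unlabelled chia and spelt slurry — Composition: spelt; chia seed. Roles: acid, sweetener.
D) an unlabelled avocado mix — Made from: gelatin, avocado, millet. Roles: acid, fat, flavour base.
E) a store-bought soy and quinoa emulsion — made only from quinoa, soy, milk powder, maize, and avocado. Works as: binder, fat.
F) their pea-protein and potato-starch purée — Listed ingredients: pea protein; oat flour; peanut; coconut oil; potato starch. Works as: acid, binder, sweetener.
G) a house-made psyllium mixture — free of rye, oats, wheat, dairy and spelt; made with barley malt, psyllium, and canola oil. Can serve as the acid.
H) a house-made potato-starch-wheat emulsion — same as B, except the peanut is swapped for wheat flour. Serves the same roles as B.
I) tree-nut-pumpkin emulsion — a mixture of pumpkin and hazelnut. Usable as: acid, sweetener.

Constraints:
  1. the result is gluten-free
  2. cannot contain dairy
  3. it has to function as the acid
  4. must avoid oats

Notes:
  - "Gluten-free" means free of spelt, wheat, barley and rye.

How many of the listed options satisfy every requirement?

A: only rum, gelatin and flaxseed; none excluded — OK
B: only peanut, potato starch, and beet; none excluded — OK
C: has spelt, so not gluten-free — no
D: every rule checks out — valid
E: not usable as an acid; has milk powder, so not dairy-free — no
F: has oat flour, so not oat-free — no
G: has barley malt, so not gluten-free — no
H: has wheat flour, so not gluten-free — out
I: nothing on the exclusion list — valid

4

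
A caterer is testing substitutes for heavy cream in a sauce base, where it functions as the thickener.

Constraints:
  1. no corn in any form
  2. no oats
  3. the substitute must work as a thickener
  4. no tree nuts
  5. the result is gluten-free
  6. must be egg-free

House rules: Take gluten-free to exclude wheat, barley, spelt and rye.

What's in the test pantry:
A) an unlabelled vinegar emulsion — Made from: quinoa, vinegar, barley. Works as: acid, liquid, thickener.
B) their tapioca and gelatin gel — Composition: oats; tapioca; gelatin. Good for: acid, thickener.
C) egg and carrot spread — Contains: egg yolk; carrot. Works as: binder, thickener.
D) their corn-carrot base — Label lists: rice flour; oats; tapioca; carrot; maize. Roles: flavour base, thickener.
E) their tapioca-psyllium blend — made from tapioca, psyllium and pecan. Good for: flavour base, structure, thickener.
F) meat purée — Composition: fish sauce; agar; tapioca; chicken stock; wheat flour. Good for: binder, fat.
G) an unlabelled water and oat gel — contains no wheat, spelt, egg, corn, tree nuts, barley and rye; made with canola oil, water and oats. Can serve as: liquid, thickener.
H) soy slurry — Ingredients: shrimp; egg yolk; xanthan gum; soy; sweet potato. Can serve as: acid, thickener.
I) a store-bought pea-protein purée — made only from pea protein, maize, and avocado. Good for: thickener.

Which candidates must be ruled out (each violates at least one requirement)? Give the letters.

A: has barley, so not gluten-free — out
B: has oats, so not oat-free — reject
C: has egg yolk, so not egg-free — reject
D: has oats, so not oat-free; has maize, so not corn-free — reject
E: has pecan, so not tree-nut-free — no
F: not usable as a thickener; has wheat flour, so not gluten-free — no
G: has oats, so not oat-free — out
H: has egg yolk, so not egg-free — out
I: has maize, so not corn-free — no

A, B, C, D, E, F, G, H, I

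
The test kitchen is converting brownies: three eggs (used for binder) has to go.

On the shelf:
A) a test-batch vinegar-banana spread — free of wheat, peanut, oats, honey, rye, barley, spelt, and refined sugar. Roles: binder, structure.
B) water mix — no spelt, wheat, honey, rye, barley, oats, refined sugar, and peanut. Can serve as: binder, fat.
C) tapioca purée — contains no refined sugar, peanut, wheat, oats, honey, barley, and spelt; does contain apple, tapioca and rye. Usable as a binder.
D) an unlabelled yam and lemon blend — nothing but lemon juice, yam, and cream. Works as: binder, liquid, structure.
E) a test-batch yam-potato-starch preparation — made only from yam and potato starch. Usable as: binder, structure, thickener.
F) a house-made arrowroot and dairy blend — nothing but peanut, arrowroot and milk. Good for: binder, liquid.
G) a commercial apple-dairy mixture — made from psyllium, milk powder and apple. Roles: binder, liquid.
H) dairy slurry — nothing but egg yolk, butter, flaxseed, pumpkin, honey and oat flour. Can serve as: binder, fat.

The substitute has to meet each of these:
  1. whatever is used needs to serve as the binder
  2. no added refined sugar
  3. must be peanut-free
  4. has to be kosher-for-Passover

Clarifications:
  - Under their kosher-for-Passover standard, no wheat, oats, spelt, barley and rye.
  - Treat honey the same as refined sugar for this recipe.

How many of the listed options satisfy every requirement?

5

A: nothing on the exclusion list — OK
B: nothing on the exclusion list — keep
C: has rye, so not kosher-for-Passover — reject
D: no-added-sugar, no peanut — valid
E: only potato starch and yam; none excluded — valid
F: has peanut, so not peanut-free — no
G: nothing on the exclusion list — keep
H: has oat flour, so not kosher-for-Passover; has honey, so not no-added-sugar — out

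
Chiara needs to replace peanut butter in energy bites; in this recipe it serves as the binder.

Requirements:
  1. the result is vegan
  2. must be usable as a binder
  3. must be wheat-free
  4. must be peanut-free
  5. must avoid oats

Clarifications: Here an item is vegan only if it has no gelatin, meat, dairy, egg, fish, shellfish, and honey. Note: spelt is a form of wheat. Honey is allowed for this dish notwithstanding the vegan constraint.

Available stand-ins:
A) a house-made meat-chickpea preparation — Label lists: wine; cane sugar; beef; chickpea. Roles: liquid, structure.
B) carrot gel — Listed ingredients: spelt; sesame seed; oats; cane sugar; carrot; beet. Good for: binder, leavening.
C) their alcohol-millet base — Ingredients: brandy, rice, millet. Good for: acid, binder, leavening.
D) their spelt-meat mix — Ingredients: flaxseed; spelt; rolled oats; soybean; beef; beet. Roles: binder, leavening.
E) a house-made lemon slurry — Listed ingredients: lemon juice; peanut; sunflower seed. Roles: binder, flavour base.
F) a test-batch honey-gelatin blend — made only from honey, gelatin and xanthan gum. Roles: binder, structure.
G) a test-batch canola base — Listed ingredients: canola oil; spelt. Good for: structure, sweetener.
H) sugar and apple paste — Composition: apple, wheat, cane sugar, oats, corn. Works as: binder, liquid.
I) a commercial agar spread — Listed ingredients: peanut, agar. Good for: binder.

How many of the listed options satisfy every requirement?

1

A: not usable as a binder; has beef, so not vegan — reject
B: has spelt, so not wheat-free; has oats, so not oat-free — out
C: only brandy, rice and millet; none excluded — valid
D: has beef, so not vegan; has spelt, so not wheat-free (and 1 more) — reject
E: has peanut, so not peanut-free — reject
F: has gelatin, so not vegan — out
G: not usable as a binder; has spelt, so not wheat-free — out
H: has wheat, so not wheat-free; has oats, so not oat-free — out
I: has peanut, so not peanut-free — no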